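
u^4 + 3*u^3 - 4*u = u*(u - 1)*(u + 2)^2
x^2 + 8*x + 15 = (x + 3)*(x + 5)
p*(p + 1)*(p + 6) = p^3 + 7*p^2 + 6*p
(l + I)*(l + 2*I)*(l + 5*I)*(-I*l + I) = -I*l^4 + 8*l^3 + I*l^3 - 8*l^2 + 17*I*l^2 - 10*l - 17*I*l + 10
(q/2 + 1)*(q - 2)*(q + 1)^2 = q^4/2 + q^3 - 3*q^2/2 - 4*q - 2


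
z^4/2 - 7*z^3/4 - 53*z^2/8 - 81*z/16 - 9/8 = (z/2 + 1/4)*(z - 6)*(z + 1/2)*(z + 3/2)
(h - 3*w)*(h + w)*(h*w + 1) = h^3*w - 2*h^2*w^2 + h^2 - 3*h*w^3 - 2*h*w - 3*w^2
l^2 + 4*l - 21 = (l - 3)*(l + 7)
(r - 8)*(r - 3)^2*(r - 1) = r^4 - 15*r^3 + 71*r^2 - 129*r + 72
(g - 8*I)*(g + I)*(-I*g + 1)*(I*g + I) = g^4 + g^3 - 6*I*g^3 + 15*g^2 - 6*I*g^2 + 15*g + 8*I*g + 8*I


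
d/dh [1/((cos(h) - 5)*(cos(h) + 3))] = 2*(cos(h) - 1)*sin(h)/((cos(h) - 5)^2*(cos(h) + 3)^2)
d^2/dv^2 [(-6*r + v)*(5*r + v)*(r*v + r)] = 2*r*(-r + 3*v + 1)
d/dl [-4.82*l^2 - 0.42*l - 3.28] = -9.64*l - 0.42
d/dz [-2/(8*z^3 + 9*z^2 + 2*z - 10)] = 4*(12*z^2 + 9*z + 1)/(8*z^3 + 9*z^2 + 2*z - 10)^2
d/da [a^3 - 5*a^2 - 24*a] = 3*a^2 - 10*a - 24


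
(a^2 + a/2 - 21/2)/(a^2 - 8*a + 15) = (a + 7/2)/(a - 5)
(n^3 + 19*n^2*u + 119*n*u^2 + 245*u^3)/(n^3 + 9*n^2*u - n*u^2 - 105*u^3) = (-n - 7*u)/(-n + 3*u)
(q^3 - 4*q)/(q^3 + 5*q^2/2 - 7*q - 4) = 2*q*(q + 2)/(2*q^2 + 9*q + 4)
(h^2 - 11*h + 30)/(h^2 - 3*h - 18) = (h - 5)/(h + 3)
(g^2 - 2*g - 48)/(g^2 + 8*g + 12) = (g - 8)/(g + 2)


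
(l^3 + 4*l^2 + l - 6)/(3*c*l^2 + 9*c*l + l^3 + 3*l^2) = (l^2 + l - 2)/(l*(3*c + l))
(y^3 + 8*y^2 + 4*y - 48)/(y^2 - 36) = (y^2 + 2*y - 8)/(y - 6)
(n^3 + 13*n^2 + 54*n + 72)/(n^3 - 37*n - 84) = (n + 6)/(n - 7)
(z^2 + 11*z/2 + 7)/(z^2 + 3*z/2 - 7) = (z + 2)/(z - 2)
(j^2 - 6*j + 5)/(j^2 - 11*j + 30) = (j - 1)/(j - 6)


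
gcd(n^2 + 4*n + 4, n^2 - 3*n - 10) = n + 2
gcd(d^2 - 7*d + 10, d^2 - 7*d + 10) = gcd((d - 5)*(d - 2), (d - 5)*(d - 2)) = d^2 - 7*d + 10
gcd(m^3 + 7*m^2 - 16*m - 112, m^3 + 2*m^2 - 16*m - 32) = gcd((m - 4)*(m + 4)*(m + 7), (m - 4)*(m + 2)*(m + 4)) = m^2 - 16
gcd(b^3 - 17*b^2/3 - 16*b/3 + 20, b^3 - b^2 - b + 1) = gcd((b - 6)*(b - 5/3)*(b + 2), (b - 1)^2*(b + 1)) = 1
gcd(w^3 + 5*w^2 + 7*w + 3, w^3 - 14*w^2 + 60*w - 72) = 1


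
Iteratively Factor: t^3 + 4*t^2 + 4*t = (t + 2)*(t^2 + 2*t) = t*(t + 2)*(t + 2)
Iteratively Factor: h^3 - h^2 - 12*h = (h)*(h^2 - h - 12) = h*(h - 4)*(h + 3)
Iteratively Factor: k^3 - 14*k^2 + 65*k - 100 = (k - 4)*(k^2 - 10*k + 25) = (k - 5)*(k - 4)*(k - 5)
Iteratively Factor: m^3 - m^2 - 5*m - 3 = (m - 3)*(m^2 + 2*m + 1) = (m - 3)*(m + 1)*(m + 1)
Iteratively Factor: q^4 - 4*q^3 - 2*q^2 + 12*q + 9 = (q - 3)*(q^3 - q^2 - 5*q - 3) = (q - 3)^2*(q^2 + 2*q + 1) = (q - 3)^2*(q + 1)*(q + 1)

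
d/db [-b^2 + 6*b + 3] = 6 - 2*b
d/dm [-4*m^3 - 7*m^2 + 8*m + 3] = -12*m^2 - 14*m + 8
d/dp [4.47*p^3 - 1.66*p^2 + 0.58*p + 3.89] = 13.41*p^2 - 3.32*p + 0.58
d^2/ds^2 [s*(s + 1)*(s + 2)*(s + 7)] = 12*s^2 + 60*s + 46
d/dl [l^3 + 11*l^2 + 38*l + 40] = 3*l^2 + 22*l + 38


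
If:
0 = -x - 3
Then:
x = -3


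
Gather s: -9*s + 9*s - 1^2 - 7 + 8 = 0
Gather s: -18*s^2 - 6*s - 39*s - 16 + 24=-18*s^2 - 45*s + 8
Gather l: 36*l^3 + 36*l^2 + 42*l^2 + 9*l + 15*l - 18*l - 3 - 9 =36*l^3 + 78*l^2 + 6*l - 12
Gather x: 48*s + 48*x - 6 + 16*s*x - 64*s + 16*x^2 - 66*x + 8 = -16*s + 16*x^2 + x*(16*s - 18) + 2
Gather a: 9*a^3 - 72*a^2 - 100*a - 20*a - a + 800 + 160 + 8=9*a^3 - 72*a^2 - 121*a + 968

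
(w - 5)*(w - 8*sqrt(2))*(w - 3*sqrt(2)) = w^3 - 11*sqrt(2)*w^2 - 5*w^2 + 48*w + 55*sqrt(2)*w - 240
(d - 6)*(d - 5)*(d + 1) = d^3 - 10*d^2 + 19*d + 30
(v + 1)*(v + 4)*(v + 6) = v^3 + 11*v^2 + 34*v + 24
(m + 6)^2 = m^2 + 12*m + 36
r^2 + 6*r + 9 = (r + 3)^2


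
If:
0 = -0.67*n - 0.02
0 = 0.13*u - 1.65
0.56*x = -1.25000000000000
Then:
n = -0.03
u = 12.69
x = -2.23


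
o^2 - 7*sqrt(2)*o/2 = o*(o - 7*sqrt(2)/2)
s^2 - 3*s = s*(s - 3)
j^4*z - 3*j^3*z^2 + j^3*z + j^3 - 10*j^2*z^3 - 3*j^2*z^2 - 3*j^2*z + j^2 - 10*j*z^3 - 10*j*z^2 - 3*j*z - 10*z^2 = (j + 1)*(j - 5*z)*(j + 2*z)*(j*z + 1)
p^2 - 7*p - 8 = (p - 8)*(p + 1)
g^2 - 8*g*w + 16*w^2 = (g - 4*w)^2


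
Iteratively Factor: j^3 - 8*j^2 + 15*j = (j - 3)*(j^2 - 5*j) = (j - 5)*(j - 3)*(j)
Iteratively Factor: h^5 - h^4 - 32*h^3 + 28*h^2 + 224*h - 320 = (h - 5)*(h^4 + 4*h^3 - 12*h^2 - 32*h + 64) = (h - 5)*(h + 4)*(h^3 - 12*h + 16) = (h - 5)*(h - 2)*(h + 4)*(h^2 + 2*h - 8) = (h - 5)*(h - 2)*(h + 4)^2*(h - 2)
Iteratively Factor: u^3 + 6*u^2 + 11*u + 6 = (u + 1)*(u^2 + 5*u + 6) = (u + 1)*(u + 3)*(u + 2)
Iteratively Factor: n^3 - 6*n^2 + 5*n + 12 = (n - 3)*(n^2 - 3*n - 4) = (n - 3)*(n + 1)*(n - 4)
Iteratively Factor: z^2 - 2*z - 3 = (z + 1)*(z - 3)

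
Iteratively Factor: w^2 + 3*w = (w + 3)*(w)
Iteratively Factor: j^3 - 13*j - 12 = (j - 4)*(j^2 + 4*j + 3) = (j - 4)*(j + 3)*(j + 1)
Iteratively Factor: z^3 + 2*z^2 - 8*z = (z - 2)*(z^2 + 4*z) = z*(z - 2)*(z + 4)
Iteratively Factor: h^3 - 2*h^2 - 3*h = (h + 1)*(h^2 - 3*h) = (h - 3)*(h + 1)*(h)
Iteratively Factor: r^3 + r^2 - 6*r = (r)*(r^2 + r - 6) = r*(r - 2)*(r + 3)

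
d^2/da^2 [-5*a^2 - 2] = -10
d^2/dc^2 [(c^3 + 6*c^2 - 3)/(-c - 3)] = 2*(-c^3 - 9*c^2 - 27*c - 51)/(c^3 + 9*c^2 + 27*c + 27)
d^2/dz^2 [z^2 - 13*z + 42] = 2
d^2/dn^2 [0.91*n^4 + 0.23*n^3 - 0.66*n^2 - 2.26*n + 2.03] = 10.92*n^2 + 1.38*n - 1.32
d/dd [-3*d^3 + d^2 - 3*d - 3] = -9*d^2 + 2*d - 3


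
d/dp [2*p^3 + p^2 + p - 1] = 6*p^2 + 2*p + 1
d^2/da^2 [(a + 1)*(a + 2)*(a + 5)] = 6*a + 16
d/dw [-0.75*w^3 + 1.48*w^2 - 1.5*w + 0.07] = -2.25*w^2 + 2.96*w - 1.5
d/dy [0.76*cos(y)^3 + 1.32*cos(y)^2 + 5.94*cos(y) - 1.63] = (2.28*sin(y)^2 - 2.64*cos(y) - 8.22)*sin(y)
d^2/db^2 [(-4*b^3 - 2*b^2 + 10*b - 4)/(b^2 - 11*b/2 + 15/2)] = 16*(-92*b^3 + 528*b^2 - 834*b + 209)/(8*b^6 - 132*b^5 + 906*b^4 - 3311*b^3 + 6795*b^2 - 7425*b + 3375)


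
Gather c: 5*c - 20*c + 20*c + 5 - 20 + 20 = 5*c + 5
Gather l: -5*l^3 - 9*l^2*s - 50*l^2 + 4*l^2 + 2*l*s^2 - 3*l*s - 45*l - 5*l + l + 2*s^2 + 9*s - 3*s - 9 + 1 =-5*l^3 + l^2*(-9*s - 46) + l*(2*s^2 - 3*s - 49) + 2*s^2 + 6*s - 8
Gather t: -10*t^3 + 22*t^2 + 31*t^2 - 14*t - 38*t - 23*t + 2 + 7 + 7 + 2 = -10*t^3 + 53*t^2 - 75*t + 18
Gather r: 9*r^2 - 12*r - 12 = 9*r^2 - 12*r - 12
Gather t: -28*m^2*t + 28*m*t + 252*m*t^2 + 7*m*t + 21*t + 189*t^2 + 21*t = t^2*(252*m + 189) + t*(-28*m^2 + 35*m + 42)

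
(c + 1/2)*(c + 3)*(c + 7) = c^3 + 21*c^2/2 + 26*c + 21/2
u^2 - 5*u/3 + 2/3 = (u - 1)*(u - 2/3)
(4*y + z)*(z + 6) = 4*y*z + 24*y + z^2 + 6*z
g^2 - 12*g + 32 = (g - 8)*(g - 4)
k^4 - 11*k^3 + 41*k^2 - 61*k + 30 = (k - 5)*(k - 3)*(k - 2)*(k - 1)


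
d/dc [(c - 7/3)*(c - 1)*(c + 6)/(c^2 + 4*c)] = (c^4 + 8*c^3 + 85*c^2/3 - 28*c - 56)/(c^2*(c^2 + 8*c + 16))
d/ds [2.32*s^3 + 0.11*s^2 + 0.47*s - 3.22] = 6.96*s^2 + 0.22*s + 0.47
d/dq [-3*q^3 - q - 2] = -9*q^2 - 1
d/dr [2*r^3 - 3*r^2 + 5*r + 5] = 6*r^2 - 6*r + 5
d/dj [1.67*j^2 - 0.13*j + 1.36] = 3.34*j - 0.13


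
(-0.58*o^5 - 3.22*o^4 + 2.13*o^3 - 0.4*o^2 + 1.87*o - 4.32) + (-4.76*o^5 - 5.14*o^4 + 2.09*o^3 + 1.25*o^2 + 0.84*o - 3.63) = -5.34*o^5 - 8.36*o^4 + 4.22*o^3 + 0.85*o^2 + 2.71*o - 7.95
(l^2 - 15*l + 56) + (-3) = l^2 - 15*l + 53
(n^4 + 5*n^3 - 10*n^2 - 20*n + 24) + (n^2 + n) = n^4 + 5*n^3 - 9*n^2 - 19*n + 24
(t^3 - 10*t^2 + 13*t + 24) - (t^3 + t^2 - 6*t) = -11*t^2 + 19*t + 24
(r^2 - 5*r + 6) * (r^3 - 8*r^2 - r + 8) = r^5 - 13*r^4 + 45*r^3 - 35*r^2 - 46*r + 48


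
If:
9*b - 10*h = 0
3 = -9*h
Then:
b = -10/27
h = -1/3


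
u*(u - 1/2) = u^2 - u/2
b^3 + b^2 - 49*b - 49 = (b - 7)*(b + 1)*(b + 7)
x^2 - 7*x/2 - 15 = (x - 6)*(x + 5/2)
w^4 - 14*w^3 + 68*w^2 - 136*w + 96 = (w - 6)*(w - 4)*(w - 2)^2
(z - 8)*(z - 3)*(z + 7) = z^3 - 4*z^2 - 53*z + 168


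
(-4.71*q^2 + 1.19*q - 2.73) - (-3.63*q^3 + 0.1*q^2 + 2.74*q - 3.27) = 3.63*q^3 - 4.81*q^2 - 1.55*q + 0.54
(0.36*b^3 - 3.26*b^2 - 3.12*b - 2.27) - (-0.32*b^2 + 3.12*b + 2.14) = 0.36*b^3 - 2.94*b^2 - 6.24*b - 4.41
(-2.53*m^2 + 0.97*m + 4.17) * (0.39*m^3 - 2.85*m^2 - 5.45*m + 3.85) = -0.9867*m^5 + 7.5888*m^4 + 12.6503*m^3 - 26.9115*m^2 - 18.992*m + 16.0545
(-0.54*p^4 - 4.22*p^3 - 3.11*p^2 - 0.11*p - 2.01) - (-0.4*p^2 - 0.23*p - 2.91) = -0.54*p^4 - 4.22*p^3 - 2.71*p^2 + 0.12*p + 0.9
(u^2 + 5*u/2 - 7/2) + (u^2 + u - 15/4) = 2*u^2 + 7*u/2 - 29/4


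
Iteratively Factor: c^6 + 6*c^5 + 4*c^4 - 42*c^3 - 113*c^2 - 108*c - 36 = (c + 3)*(c^5 + 3*c^4 - 5*c^3 - 27*c^2 - 32*c - 12) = (c + 1)*(c + 3)*(c^4 + 2*c^3 - 7*c^2 - 20*c - 12) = (c + 1)*(c + 2)*(c + 3)*(c^3 - 7*c - 6) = (c + 1)*(c + 2)^2*(c + 3)*(c^2 - 2*c - 3) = (c + 1)^2*(c + 2)^2*(c + 3)*(c - 3)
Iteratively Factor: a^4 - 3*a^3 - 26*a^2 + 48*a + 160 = (a - 5)*(a^3 + 2*a^2 - 16*a - 32) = (a - 5)*(a + 4)*(a^2 - 2*a - 8) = (a - 5)*(a - 4)*(a + 4)*(a + 2)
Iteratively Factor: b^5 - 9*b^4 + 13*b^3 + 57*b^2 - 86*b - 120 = (b - 5)*(b^4 - 4*b^3 - 7*b^2 + 22*b + 24) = (b - 5)*(b + 1)*(b^3 - 5*b^2 - 2*b + 24) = (b - 5)*(b - 4)*(b + 1)*(b^2 - b - 6) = (b - 5)*(b - 4)*(b - 3)*(b + 1)*(b + 2)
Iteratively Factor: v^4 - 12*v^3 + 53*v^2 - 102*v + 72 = (v - 3)*(v^3 - 9*v^2 + 26*v - 24) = (v - 3)^2*(v^2 - 6*v + 8) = (v - 3)^2*(v - 2)*(v - 4)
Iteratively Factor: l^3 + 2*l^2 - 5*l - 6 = (l + 3)*(l^2 - l - 2) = (l + 1)*(l + 3)*(l - 2)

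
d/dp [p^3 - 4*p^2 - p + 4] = 3*p^2 - 8*p - 1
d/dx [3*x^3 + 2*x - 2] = 9*x^2 + 2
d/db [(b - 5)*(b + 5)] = 2*b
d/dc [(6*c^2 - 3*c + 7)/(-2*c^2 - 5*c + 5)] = 4*(-9*c^2 + 22*c + 5)/(4*c^4 + 20*c^3 + 5*c^2 - 50*c + 25)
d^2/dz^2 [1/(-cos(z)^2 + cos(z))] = ((1 - cos(2*z))^2 + 15*cos(z)/4 + 3*cos(2*z)/2 - 3*cos(3*z)/4 - 9/2)/((cos(z) - 1)^3*cos(z)^3)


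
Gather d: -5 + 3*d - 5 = 3*d - 10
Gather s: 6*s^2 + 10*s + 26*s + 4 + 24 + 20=6*s^2 + 36*s + 48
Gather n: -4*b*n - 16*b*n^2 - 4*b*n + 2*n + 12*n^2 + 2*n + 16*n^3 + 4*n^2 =16*n^3 + n^2*(16 - 16*b) + n*(4 - 8*b)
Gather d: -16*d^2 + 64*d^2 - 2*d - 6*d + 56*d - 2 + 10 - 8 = 48*d^2 + 48*d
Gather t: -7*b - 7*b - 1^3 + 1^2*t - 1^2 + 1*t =-14*b + 2*t - 2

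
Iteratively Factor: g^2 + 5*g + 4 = (g + 4)*(g + 1)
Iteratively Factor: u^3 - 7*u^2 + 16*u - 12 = (u - 2)*(u^2 - 5*u + 6) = (u - 2)^2*(u - 3)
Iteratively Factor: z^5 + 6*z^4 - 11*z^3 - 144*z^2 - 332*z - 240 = (z - 5)*(z^4 + 11*z^3 + 44*z^2 + 76*z + 48) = (z - 5)*(z + 2)*(z^3 + 9*z^2 + 26*z + 24) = (z - 5)*(z + 2)*(z + 4)*(z^2 + 5*z + 6) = (z - 5)*(z + 2)*(z + 3)*(z + 4)*(z + 2)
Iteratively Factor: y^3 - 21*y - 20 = (y + 1)*(y^2 - y - 20) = (y - 5)*(y + 1)*(y + 4)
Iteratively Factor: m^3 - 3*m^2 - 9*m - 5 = (m + 1)*(m^2 - 4*m - 5) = (m + 1)^2*(m - 5)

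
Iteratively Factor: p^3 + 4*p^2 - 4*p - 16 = (p - 2)*(p^2 + 6*p + 8) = (p - 2)*(p + 4)*(p + 2)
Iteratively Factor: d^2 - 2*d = (d)*(d - 2)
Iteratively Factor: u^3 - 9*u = (u - 3)*(u^2 + 3*u) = u*(u - 3)*(u + 3)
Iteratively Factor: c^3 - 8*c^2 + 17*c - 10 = (c - 2)*(c^2 - 6*c + 5) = (c - 2)*(c - 1)*(c - 5)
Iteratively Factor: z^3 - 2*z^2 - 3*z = (z + 1)*(z^2 - 3*z) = (z - 3)*(z + 1)*(z)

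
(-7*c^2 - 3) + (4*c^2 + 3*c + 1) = -3*c^2 + 3*c - 2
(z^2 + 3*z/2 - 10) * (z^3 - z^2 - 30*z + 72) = z^5 + z^4/2 - 83*z^3/2 + 37*z^2 + 408*z - 720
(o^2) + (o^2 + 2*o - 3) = 2*o^2 + 2*o - 3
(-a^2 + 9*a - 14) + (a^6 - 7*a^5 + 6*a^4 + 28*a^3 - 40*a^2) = a^6 - 7*a^5 + 6*a^4 + 28*a^3 - 41*a^2 + 9*a - 14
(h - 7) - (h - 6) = -1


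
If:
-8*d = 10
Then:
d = -5/4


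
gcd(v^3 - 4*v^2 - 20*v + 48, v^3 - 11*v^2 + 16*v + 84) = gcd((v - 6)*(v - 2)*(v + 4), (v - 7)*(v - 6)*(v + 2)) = v - 6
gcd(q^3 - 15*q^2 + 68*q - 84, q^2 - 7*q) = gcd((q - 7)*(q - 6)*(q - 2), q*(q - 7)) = q - 7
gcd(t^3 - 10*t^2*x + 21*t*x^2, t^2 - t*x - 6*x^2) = -t + 3*x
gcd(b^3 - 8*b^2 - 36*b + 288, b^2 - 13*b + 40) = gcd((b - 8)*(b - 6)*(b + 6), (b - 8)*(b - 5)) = b - 8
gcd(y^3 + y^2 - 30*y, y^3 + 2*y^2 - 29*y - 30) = y^2 + y - 30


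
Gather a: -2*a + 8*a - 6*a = 0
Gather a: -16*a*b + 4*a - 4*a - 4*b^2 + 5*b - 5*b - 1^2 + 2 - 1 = -16*a*b - 4*b^2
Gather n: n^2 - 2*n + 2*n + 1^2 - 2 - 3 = n^2 - 4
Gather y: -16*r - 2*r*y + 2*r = -2*r*y - 14*r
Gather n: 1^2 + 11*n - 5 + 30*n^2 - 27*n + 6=30*n^2 - 16*n + 2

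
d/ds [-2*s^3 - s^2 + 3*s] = -6*s^2 - 2*s + 3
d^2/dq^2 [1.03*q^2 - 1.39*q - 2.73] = 2.06000000000000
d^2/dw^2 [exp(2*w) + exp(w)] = (4*exp(w) + 1)*exp(w)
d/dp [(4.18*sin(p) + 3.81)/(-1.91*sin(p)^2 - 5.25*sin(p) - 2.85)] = (7.9838*sin(p)^2 + 14.5542*sin(p) + 8.0895)*cos(p)/(3.6481*sin(p)^4 + 20.055*sin(p)^3 + 38.4495*sin(p)^2 + 29.925*sin(p) + 8.1225)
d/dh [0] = 0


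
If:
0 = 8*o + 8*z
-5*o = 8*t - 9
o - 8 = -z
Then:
No Solution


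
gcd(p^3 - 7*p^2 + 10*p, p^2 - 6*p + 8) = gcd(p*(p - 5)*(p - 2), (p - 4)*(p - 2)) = p - 2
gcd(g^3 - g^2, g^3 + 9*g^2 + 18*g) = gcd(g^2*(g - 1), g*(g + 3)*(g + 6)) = g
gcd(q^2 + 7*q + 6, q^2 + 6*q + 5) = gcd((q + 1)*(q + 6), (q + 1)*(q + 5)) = q + 1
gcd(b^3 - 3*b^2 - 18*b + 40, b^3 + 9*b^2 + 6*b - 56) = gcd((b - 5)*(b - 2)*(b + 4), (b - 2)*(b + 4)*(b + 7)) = b^2 + 2*b - 8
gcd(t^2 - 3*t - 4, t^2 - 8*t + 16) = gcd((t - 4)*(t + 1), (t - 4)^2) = t - 4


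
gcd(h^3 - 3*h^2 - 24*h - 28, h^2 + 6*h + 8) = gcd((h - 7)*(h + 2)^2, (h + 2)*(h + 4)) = h + 2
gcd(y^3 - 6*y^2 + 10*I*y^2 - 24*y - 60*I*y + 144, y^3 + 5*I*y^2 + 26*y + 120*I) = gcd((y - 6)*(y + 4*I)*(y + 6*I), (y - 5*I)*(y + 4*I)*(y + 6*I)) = y^2 + 10*I*y - 24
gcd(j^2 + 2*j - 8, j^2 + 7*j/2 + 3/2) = 1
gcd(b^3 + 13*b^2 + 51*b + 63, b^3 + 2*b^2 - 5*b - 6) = b + 3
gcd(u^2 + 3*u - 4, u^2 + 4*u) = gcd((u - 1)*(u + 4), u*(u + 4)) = u + 4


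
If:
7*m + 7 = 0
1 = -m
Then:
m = -1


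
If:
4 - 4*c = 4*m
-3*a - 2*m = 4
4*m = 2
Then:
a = -5/3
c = 1/2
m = 1/2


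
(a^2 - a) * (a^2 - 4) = a^4 - a^3 - 4*a^2 + 4*a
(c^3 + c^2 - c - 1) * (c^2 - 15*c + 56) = c^5 - 14*c^4 + 40*c^3 + 70*c^2 - 41*c - 56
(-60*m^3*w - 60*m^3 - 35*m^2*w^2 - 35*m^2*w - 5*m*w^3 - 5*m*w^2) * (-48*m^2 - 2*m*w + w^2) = 2880*m^5*w + 2880*m^5 + 1800*m^4*w^2 + 1800*m^4*w + 250*m^3*w^3 + 250*m^3*w^2 - 25*m^2*w^4 - 25*m^2*w^3 - 5*m*w^5 - 5*m*w^4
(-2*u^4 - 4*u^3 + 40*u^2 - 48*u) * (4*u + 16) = -8*u^5 - 48*u^4 + 96*u^3 + 448*u^2 - 768*u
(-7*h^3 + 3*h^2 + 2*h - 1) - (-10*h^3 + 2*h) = 3*h^3 + 3*h^2 - 1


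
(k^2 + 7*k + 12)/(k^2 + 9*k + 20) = (k + 3)/(k + 5)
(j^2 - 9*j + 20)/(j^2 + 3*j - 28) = (j - 5)/(j + 7)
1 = 1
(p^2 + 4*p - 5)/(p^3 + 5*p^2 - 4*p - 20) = (p - 1)/(p^2 - 4)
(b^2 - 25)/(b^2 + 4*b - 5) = (b - 5)/(b - 1)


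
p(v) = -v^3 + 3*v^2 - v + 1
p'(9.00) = -190.00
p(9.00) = -494.00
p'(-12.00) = -505.00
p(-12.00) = 2173.00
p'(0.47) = 1.16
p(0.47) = 1.09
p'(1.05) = 1.99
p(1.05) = 2.10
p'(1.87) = -0.27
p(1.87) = 3.08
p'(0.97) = 2.00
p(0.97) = 1.94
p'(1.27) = 1.78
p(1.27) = 2.52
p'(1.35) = 1.63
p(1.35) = 2.66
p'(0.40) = 0.92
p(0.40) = 1.02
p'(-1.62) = -18.59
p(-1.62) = 14.74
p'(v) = -3*v^2 + 6*v - 1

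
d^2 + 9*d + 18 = (d + 3)*(d + 6)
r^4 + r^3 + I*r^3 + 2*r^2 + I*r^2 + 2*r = r*(r + 1)*(r - I)*(r + 2*I)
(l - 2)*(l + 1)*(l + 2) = l^3 + l^2 - 4*l - 4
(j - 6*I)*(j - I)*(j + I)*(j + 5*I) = j^4 - I*j^3 + 31*j^2 - I*j + 30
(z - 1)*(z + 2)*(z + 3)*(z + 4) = z^4 + 8*z^3 + 17*z^2 - 2*z - 24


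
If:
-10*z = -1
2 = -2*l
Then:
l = -1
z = 1/10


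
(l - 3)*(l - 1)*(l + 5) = l^3 + l^2 - 17*l + 15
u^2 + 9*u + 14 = (u + 2)*(u + 7)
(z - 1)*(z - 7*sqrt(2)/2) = z^2 - 7*sqrt(2)*z/2 - z + 7*sqrt(2)/2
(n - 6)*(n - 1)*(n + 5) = n^3 - 2*n^2 - 29*n + 30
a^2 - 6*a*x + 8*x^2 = (a - 4*x)*(a - 2*x)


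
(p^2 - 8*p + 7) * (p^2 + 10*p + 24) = p^4 + 2*p^3 - 49*p^2 - 122*p + 168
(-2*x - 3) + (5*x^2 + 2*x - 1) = 5*x^2 - 4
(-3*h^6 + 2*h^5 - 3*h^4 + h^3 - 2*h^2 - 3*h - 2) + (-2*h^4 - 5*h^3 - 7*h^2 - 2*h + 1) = -3*h^6 + 2*h^5 - 5*h^4 - 4*h^3 - 9*h^2 - 5*h - 1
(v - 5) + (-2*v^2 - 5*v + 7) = -2*v^2 - 4*v + 2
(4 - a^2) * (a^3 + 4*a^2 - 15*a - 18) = -a^5 - 4*a^4 + 19*a^3 + 34*a^2 - 60*a - 72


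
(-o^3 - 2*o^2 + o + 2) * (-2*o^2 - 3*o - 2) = 2*o^5 + 7*o^4 + 6*o^3 - 3*o^2 - 8*o - 4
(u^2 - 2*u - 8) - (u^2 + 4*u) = -6*u - 8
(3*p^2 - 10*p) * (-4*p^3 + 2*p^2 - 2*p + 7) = -12*p^5 + 46*p^4 - 26*p^3 + 41*p^2 - 70*p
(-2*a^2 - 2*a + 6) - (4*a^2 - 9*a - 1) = -6*a^2 + 7*a + 7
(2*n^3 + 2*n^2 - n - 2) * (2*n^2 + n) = 4*n^5 + 6*n^4 - 5*n^2 - 2*n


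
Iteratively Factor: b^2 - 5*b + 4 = (b - 4)*(b - 1)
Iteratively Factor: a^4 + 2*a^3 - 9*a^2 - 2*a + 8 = (a - 2)*(a^3 + 4*a^2 - a - 4) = (a - 2)*(a + 4)*(a^2 - 1) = (a - 2)*(a - 1)*(a + 4)*(a + 1)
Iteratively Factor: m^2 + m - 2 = (m - 1)*(m + 2)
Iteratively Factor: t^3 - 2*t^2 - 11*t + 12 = (t + 3)*(t^2 - 5*t + 4) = (t - 1)*(t + 3)*(t - 4)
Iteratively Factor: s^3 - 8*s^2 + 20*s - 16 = (s - 2)*(s^2 - 6*s + 8) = (s - 2)^2*(s - 4)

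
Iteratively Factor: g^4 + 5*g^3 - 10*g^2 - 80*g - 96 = (g + 2)*(g^3 + 3*g^2 - 16*g - 48) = (g + 2)*(g + 4)*(g^2 - g - 12) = (g + 2)*(g + 3)*(g + 4)*(g - 4)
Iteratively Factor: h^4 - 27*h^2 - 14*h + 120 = (h + 4)*(h^3 - 4*h^2 - 11*h + 30) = (h - 2)*(h + 4)*(h^2 - 2*h - 15) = (h - 5)*(h - 2)*(h + 4)*(h + 3)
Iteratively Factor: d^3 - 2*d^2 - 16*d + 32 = (d - 2)*(d^2 - 16) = (d - 4)*(d - 2)*(d + 4)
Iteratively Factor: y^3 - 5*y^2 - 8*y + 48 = (y - 4)*(y^2 - y - 12) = (y - 4)^2*(y + 3)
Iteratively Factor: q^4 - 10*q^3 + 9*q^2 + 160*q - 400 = (q - 4)*(q^3 - 6*q^2 - 15*q + 100) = (q - 5)*(q - 4)*(q^2 - q - 20) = (q - 5)*(q - 4)*(q + 4)*(q - 5)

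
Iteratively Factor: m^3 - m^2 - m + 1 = (m + 1)*(m^2 - 2*m + 1) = (m - 1)*(m + 1)*(m - 1)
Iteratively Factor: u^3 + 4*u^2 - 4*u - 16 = (u - 2)*(u^2 + 6*u + 8) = (u - 2)*(u + 4)*(u + 2)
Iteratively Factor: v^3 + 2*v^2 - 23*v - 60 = (v + 4)*(v^2 - 2*v - 15) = (v - 5)*(v + 4)*(v + 3)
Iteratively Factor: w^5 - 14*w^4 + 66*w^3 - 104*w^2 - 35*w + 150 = (w - 2)*(w^4 - 12*w^3 + 42*w^2 - 20*w - 75) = (w - 2)*(w + 1)*(w^3 - 13*w^2 + 55*w - 75) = (w - 3)*(w - 2)*(w + 1)*(w^2 - 10*w + 25) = (w - 5)*(w - 3)*(w - 2)*(w + 1)*(w - 5)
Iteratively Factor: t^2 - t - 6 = (t + 2)*(t - 3)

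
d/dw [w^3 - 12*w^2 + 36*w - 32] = 3*w^2 - 24*w + 36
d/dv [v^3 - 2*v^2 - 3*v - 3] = 3*v^2 - 4*v - 3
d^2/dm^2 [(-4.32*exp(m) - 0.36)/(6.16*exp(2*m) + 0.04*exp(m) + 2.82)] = (-163.924992*exp(4*m) - 53.577216*exp(3*m) + 449.995392*exp(2*m) + 25.501248*exp(m) - 34.31376)*exp(m)/(233.744896*exp(6*m) + 4.553472*exp(5*m) + 321.049344*exp(4*m) + 4.169152*exp(3*m) + 146.973888*exp(2*m) + 0.954288*exp(m) + 22.425768)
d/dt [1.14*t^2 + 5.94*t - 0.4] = 2.28*t + 5.94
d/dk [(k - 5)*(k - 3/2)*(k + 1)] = 3*k^2 - 11*k + 1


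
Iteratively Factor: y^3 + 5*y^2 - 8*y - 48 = (y + 4)*(y^2 + y - 12) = (y - 3)*(y + 4)*(y + 4)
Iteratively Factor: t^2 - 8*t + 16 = (t - 4)*(t - 4)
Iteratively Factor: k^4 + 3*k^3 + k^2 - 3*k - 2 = (k + 1)*(k^3 + 2*k^2 - k - 2) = (k + 1)*(k + 2)*(k^2 - 1) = (k - 1)*(k + 1)*(k + 2)*(k + 1)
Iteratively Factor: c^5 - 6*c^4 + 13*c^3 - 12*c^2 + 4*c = (c - 1)*(c^4 - 5*c^3 + 8*c^2 - 4*c) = (c - 2)*(c - 1)*(c^3 - 3*c^2 + 2*c) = (c - 2)^2*(c - 1)*(c^2 - c) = c*(c - 2)^2*(c - 1)*(c - 1)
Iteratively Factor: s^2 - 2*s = (s)*(s - 2)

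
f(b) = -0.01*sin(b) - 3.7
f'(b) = -0.01*cos(b)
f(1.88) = -3.71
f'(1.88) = 0.00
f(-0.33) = -3.70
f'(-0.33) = -0.01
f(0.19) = -3.70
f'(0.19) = -0.01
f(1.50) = -3.71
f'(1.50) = -0.00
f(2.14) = -3.71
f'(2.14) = 0.01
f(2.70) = -3.70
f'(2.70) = 0.01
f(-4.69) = -3.71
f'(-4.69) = 0.00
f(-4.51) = -3.71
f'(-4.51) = 0.00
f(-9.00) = -3.70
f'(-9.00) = 0.01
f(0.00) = -3.70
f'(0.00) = -0.01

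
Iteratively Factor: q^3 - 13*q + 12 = (q + 4)*(q^2 - 4*q + 3) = (q - 3)*(q + 4)*(q - 1)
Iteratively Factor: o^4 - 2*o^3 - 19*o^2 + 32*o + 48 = (o + 4)*(o^3 - 6*o^2 + 5*o + 12) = (o - 3)*(o + 4)*(o^2 - 3*o - 4) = (o - 4)*(o - 3)*(o + 4)*(o + 1)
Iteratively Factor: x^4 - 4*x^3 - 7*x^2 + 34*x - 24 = (x + 3)*(x^3 - 7*x^2 + 14*x - 8) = (x - 4)*(x + 3)*(x^2 - 3*x + 2) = (x - 4)*(x - 1)*(x + 3)*(x - 2)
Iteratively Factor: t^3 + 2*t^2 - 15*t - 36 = (t - 4)*(t^2 + 6*t + 9) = (t - 4)*(t + 3)*(t + 3)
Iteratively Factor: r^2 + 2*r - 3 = (r + 3)*(r - 1)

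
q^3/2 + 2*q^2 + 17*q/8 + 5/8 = (q/2 + 1/2)*(q + 1/2)*(q + 5/2)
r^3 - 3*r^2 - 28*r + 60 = (r - 6)*(r - 2)*(r + 5)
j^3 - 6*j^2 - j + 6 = (j - 6)*(j - 1)*(j + 1)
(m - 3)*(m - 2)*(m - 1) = m^3 - 6*m^2 + 11*m - 6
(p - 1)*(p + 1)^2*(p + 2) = p^4 + 3*p^3 + p^2 - 3*p - 2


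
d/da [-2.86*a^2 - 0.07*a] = -5.72*a - 0.07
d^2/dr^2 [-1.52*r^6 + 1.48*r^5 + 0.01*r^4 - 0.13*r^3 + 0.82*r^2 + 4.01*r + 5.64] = -45.6*r^4 + 29.6*r^3 + 0.12*r^2 - 0.78*r + 1.64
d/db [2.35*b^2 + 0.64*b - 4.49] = 4.7*b + 0.64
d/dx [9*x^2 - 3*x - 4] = 18*x - 3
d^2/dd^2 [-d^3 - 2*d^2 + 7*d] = -6*d - 4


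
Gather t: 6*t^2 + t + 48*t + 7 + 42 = 6*t^2 + 49*t + 49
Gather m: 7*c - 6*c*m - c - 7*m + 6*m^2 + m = 6*c + 6*m^2 + m*(-6*c - 6)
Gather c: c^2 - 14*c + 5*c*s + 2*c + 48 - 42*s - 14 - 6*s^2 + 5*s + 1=c^2 + c*(5*s - 12) - 6*s^2 - 37*s + 35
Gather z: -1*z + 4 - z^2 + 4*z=-z^2 + 3*z + 4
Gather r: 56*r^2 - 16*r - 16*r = 56*r^2 - 32*r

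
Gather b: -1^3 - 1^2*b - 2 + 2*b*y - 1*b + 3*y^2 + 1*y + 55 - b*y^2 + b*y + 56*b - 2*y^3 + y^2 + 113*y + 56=b*(-y^2 + 3*y + 54) - 2*y^3 + 4*y^2 + 114*y + 108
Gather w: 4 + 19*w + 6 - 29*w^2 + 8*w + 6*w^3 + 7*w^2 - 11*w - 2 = 6*w^3 - 22*w^2 + 16*w + 8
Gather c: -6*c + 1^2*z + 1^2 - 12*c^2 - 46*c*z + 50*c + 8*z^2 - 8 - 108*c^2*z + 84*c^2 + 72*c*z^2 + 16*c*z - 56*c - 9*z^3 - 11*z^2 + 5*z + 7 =c^2*(72 - 108*z) + c*(72*z^2 - 30*z - 12) - 9*z^3 - 3*z^2 + 6*z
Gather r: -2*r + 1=1 - 2*r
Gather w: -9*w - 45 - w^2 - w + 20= -w^2 - 10*w - 25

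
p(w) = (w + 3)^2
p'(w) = 2*w + 6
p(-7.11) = 16.89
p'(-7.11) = -8.22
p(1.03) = 16.24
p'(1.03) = 8.06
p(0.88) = 15.05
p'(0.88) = 7.76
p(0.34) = 11.16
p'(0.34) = 6.68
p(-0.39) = 6.81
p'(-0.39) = 5.22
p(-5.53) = 6.40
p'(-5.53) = -5.06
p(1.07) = 16.56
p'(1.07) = 8.14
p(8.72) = 137.36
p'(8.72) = 23.44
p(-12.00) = 81.00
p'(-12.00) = -18.00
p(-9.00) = 36.00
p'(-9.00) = -12.00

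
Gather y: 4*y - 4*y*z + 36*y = y*(40 - 4*z)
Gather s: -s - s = -2*s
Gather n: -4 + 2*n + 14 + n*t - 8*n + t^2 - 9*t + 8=n*(t - 6) + t^2 - 9*t + 18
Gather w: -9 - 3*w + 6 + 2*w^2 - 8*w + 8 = 2*w^2 - 11*w + 5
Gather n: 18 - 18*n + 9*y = -18*n + 9*y + 18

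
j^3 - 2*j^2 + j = j*(j - 1)^2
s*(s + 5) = s^2 + 5*s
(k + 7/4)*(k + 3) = k^2 + 19*k/4 + 21/4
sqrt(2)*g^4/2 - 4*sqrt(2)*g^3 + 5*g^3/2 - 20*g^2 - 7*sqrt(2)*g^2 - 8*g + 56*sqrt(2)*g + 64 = (g - 8)*(g - 2*sqrt(2))*(g + 4*sqrt(2))*(sqrt(2)*g/2 + 1/2)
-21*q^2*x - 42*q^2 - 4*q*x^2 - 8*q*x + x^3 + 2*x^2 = (-7*q + x)*(3*q + x)*(x + 2)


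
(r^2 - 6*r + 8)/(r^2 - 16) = (r - 2)/(r + 4)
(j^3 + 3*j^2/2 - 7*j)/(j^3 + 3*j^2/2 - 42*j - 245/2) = j*(j - 2)/(j^2 - 2*j - 35)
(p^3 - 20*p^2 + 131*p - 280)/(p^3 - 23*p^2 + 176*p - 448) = (p - 5)/(p - 8)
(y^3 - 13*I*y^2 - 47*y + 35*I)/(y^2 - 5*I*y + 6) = (y^3 - 13*I*y^2 - 47*y + 35*I)/(y^2 - 5*I*y + 6)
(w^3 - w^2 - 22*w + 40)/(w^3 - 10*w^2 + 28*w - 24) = (w^2 + w - 20)/(w^2 - 8*w + 12)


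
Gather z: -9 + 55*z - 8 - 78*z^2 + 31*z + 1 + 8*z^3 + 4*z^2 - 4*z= 8*z^3 - 74*z^2 + 82*z - 16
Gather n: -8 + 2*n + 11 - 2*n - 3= 0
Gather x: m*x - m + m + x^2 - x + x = m*x + x^2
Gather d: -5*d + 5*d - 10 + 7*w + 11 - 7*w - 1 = 0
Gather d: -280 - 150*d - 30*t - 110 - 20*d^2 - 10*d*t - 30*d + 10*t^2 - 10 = -20*d^2 + d*(-10*t - 180) + 10*t^2 - 30*t - 400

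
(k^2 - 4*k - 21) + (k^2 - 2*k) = 2*k^2 - 6*k - 21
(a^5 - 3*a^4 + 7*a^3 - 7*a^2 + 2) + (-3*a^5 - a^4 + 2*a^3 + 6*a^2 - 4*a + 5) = -2*a^5 - 4*a^4 + 9*a^3 - a^2 - 4*a + 7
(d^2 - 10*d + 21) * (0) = 0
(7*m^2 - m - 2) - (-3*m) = 7*m^2 + 2*m - 2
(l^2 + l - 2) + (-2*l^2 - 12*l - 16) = -l^2 - 11*l - 18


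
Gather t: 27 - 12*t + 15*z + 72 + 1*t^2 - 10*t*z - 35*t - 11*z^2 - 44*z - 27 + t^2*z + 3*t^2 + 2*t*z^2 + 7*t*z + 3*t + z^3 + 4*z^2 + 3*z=t^2*(z + 4) + t*(2*z^2 - 3*z - 44) + z^3 - 7*z^2 - 26*z + 72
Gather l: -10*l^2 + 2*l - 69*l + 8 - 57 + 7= -10*l^2 - 67*l - 42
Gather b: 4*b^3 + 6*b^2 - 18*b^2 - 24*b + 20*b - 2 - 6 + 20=4*b^3 - 12*b^2 - 4*b + 12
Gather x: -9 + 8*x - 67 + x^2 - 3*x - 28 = x^2 + 5*x - 104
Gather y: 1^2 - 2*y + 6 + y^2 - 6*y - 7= y^2 - 8*y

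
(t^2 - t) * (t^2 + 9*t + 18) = t^4 + 8*t^3 + 9*t^2 - 18*t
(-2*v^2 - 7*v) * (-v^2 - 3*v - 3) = 2*v^4 + 13*v^3 + 27*v^2 + 21*v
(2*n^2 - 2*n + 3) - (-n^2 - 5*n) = 3*n^2 + 3*n + 3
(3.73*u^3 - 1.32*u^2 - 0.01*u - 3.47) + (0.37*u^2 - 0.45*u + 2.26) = 3.73*u^3 - 0.95*u^2 - 0.46*u - 1.21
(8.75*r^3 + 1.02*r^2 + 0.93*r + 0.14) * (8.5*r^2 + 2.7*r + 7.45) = 74.375*r^5 + 32.295*r^4 + 75.8465*r^3 + 11.3*r^2 + 7.3065*r + 1.043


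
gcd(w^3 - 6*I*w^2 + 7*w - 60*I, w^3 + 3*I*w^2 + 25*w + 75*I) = w^2 - 2*I*w + 15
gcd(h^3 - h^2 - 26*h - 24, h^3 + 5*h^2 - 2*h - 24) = h + 4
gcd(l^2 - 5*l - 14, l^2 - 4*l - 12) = l + 2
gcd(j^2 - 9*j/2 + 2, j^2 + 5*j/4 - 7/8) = j - 1/2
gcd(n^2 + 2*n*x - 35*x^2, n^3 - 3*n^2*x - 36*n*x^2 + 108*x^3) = 1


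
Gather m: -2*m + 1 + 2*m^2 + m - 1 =2*m^2 - m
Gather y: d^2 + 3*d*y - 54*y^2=d^2 + 3*d*y - 54*y^2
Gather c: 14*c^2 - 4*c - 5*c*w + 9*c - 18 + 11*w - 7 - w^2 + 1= 14*c^2 + c*(5 - 5*w) - w^2 + 11*w - 24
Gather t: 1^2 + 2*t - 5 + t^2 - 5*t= t^2 - 3*t - 4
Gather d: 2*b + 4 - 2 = 2*b + 2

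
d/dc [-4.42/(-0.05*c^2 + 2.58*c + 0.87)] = (11.4036 - 0.442*c)/(-0.05*c^2 + 2.58*c + 0.87)^2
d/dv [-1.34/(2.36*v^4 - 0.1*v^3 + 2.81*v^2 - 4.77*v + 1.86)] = (12.6496*v^3 - 0.402*v^2 + 7.5308*v - 6.3918)/(2.36*v^4 - 0.1*v^3 + 2.81*v^2 - 4.77*v + 1.86)^2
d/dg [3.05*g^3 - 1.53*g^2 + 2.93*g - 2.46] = 9.15*g^2 - 3.06*g + 2.93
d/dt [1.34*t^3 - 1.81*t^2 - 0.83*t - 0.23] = 4.02*t^2 - 3.62*t - 0.83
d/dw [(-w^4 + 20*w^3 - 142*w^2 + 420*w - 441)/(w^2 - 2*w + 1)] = 2*(-w^4 + 12*w^3 - 30*w^2 - 68*w + 231)/(w^3 - 3*w^2 + 3*w - 1)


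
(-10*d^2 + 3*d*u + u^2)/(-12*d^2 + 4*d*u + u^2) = (5*d + u)/(6*d + u)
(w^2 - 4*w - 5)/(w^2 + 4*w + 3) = (w - 5)/(w + 3)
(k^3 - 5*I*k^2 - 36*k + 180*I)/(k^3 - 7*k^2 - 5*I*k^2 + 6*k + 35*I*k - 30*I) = (k + 6)/(k - 1)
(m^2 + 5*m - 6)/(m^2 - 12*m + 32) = (m^2 + 5*m - 6)/(m^2 - 12*m + 32)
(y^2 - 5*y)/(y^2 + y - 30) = y/(y + 6)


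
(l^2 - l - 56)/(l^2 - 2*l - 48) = (l + 7)/(l + 6)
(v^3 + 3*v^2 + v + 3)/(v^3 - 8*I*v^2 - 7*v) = (v^2 + v*(3 + I) + 3*I)/(v*(v - 7*I))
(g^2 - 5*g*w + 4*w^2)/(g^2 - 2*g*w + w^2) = (-g + 4*w)/(-g + w)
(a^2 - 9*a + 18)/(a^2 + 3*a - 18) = (a - 6)/(a + 6)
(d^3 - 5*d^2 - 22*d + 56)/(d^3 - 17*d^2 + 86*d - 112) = (d + 4)/(d - 8)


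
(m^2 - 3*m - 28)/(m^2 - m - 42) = (m + 4)/(m + 6)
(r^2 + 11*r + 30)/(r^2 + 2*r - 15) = (r + 6)/(r - 3)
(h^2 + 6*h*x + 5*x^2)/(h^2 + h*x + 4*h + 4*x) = (h + 5*x)/(h + 4)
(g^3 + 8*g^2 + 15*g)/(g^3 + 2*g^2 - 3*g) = (g + 5)/(g - 1)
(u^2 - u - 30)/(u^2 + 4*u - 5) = (u - 6)/(u - 1)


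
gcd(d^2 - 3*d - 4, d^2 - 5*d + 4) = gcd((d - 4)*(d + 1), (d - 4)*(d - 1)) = d - 4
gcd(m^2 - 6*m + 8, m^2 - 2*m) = m - 2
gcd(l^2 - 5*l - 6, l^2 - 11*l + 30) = l - 6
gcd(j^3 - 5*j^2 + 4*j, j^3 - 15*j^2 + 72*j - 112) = j - 4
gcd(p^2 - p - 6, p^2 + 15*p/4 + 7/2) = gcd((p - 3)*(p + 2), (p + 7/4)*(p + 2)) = p + 2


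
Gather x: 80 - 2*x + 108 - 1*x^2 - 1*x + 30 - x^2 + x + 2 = -2*x^2 - 2*x + 220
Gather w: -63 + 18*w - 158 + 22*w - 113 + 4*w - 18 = 44*w - 352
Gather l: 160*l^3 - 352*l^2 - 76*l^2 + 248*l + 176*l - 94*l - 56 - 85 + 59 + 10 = 160*l^3 - 428*l^2 + 330*l - 72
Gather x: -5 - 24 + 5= -24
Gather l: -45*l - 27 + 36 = 9 - 45*l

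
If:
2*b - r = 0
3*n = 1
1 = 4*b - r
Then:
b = 1/2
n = 1/3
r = 1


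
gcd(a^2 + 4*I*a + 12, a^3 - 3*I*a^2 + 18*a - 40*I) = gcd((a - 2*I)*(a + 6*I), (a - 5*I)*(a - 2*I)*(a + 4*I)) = a - 2*I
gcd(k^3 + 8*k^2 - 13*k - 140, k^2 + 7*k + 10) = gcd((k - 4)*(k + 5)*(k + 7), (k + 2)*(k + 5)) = k + 5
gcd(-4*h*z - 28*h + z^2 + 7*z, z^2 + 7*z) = z + 7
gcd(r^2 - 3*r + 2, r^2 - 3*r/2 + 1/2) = r - 1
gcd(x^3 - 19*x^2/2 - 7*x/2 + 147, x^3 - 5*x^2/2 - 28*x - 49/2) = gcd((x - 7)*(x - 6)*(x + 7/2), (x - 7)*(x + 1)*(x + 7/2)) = x^2 - 7*x/2 - 49/2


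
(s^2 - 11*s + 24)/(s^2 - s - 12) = (-s^2 + 11*s - 24)/(-s^2 + s + 12)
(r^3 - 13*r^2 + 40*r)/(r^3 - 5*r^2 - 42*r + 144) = r*(r - 5)/(r^2 + 3*r - 18)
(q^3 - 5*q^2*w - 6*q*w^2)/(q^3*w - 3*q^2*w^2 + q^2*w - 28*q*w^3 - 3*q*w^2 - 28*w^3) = q*(-q^2 + 5*q*w + 6*w^2)/(w*(-q^3 + 3*q^2*w - q^2 + 28*q*w^2 + 3*q*w + 28*w^2))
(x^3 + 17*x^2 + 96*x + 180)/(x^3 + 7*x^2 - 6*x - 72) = (x^2 + 11*x + 30)/(x^2 + x - 12)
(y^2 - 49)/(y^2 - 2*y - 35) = (y + 7)/(y + 5)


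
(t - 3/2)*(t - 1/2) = t^2 - 2*t + 3/4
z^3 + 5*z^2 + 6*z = z*(z + 2)*(z + 3)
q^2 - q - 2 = (q - 2)*(q + 1)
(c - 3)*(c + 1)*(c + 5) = c^3 + 3*c^2 - 13*c - 15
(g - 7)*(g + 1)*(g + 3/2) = g^3 - 9*g^2/2 - 16*g - 21/2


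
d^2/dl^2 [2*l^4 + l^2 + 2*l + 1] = 24*l^2 + 2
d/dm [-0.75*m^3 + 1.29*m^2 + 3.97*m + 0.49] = -2.25*m^2 + 2.58*m + 3.97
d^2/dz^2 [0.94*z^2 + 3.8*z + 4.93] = 1.88000000000000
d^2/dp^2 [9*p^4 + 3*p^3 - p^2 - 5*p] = 108*p^2 + 18*p - 2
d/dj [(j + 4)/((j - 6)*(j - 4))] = (-j^2 - 8*j + 64)/(j^4 - 20*j^3 + 148*j^2 - 480*j + 576)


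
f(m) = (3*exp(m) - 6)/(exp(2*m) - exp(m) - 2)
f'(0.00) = -0.75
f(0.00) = 1.50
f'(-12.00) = 0.00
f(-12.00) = 3.00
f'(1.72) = -0.39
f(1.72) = 0.46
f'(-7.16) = -0.00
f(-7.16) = 3.00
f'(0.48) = -0.71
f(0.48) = 1.15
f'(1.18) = -0.54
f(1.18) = 0.71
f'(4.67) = -0.03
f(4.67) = 0.03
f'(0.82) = -0.64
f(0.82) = 0.92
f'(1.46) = -0.46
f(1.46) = 0.57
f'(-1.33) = -0.50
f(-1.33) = 2.37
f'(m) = (3*exp(m) - 6)*(-2*exp(2*m) + exp(m))/(exp(2*m) - exp(m) - 2)^2 + 3*exp(m)/(exp(2*m) - exp(m) - 2) = -3*exp(m)/(exp(2*m) + 2*exp(m) + 1)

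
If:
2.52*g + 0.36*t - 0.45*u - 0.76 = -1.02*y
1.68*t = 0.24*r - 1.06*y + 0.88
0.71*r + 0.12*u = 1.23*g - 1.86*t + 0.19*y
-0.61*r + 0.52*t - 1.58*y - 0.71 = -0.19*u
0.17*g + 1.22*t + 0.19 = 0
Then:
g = -11.32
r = -12.05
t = 1.42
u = -73.35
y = -4.15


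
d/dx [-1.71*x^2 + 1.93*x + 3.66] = 1.93 - 3.42*x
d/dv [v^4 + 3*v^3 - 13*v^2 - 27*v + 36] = 4*v^3 + 9*v^2 - 26*v - 27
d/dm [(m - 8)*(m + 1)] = 2*m - 7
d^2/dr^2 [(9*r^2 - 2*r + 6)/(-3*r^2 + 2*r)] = 12*(-6*r^3 - 27*r^2 + 18*r - 4)/(r^3*(27*r^3 - 54*r^2 + 36*r - 8))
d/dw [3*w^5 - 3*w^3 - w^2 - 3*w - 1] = 15*w^4 - 9*w^2 - 2*w - 3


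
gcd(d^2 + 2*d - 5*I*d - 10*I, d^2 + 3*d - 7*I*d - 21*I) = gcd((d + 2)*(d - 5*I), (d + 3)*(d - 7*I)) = 1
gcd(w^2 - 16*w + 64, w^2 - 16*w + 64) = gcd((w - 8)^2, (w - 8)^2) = w^2 - 16*w + 64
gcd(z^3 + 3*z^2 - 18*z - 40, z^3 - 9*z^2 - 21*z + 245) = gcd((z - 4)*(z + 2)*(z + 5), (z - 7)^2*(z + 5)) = z + 5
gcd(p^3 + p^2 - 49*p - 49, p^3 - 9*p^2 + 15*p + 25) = p + 1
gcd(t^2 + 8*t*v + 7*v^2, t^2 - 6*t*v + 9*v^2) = 1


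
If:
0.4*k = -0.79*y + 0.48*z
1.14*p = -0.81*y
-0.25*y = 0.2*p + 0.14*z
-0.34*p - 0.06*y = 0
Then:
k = 0.00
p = 0.00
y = 0.00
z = 0.00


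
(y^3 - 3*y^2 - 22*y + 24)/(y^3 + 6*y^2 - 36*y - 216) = (y^2 + 3*y - 4)/(y^2 + 12*y + 36)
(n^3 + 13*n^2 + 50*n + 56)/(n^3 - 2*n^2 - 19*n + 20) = (n^2 + 9*n + 14)/(n^2 - 6*n + 5)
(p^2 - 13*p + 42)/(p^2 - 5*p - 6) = (p - 7)/(p + 1)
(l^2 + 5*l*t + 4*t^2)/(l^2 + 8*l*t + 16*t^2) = (l + t)/(l + 4*t)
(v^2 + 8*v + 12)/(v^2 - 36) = (v + 2)/(v - 6)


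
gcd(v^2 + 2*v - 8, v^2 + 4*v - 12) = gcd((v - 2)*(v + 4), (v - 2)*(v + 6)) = v - 2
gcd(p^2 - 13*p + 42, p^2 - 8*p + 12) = p - 6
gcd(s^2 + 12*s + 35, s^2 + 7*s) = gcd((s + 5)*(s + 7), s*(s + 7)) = s + 7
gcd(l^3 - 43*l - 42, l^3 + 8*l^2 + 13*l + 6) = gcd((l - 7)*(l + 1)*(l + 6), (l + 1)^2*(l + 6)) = l^2 + 7*l + 6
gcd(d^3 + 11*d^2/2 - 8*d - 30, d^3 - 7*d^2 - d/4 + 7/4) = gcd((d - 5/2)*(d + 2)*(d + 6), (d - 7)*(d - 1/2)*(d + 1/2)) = 1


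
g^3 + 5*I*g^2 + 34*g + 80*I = (g - 5*I)*(g + 2*I)*(g + 8*I)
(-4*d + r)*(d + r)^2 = -4*d^3 - 7*d^2*r - 2*d*r^2 + r^3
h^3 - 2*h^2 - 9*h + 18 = (h - 3)*(h - 2)*(h + 3)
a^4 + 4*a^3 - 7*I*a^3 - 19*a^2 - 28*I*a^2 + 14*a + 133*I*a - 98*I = (a - 2)*(a - 1)*(a + 7)*(a - 7*I)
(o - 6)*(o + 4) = o^2 - 2*o - 24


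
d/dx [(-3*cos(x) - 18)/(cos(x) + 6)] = 0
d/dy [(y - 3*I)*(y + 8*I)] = 2*y + 5*I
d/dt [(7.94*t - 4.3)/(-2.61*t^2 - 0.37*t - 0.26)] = (20.7234*t^2 - 22.446*t - 3.6554)/(6.8121*t^4 + 1.9314*t^3 + 1.4941*t^2 + 0.1924*t + 0.0676)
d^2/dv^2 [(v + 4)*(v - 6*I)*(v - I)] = 6*v + 8 - 14*I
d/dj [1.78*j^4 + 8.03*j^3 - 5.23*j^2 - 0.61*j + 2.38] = 7.12*j^3 + 24.09*j^2 - 10.46*j - 0.61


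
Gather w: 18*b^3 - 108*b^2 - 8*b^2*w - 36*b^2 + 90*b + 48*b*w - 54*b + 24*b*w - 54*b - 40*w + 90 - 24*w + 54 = 18*b^3 - 144*b^2 - 18*b + w*(-8*b^2 + 72*b - 64) + 144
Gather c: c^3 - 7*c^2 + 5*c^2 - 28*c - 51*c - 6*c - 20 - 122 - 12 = c^3 - 2*c^2 - 85*c - 154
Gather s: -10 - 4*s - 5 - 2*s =-6*s - 15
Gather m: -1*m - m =-2*m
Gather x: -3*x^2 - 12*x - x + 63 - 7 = -3*x^2 - 13*x + 56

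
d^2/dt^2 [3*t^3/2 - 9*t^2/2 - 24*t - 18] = 9*t - 9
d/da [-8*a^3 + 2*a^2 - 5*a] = -24*a^2 + 4*a - 5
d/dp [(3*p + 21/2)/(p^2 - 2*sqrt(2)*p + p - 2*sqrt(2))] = 3*(2*p^2 - 4*sqrt(2)*p + 2*p - (2*p + 7)*(2*p - 2*sqrt(2) + 1) - 4*sqrt(2))/(2*(p^2 - 2*sqrt(2)*p + p - 2*sqrt(2))^2)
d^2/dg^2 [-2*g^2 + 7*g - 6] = -4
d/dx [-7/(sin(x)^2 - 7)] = 28*sin(2*x)/(cos(2*x) + 13)^2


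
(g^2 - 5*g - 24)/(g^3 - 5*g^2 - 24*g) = 1/g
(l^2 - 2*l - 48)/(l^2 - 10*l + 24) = (l^2 - 2*l - 48)/(l^2 - 10*l + 24)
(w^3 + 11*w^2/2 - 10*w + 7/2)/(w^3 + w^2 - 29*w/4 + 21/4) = 2*(2*w^2 + 13*w - 7)/(4*w^2 + 8*w - 21)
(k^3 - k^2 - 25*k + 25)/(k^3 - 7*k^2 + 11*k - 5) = (k + 5)/(k - 1)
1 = 1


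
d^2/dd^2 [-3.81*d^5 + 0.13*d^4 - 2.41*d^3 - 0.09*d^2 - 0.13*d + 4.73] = -76.2*d^3 + 1.56*d^2 - 14.46*d - 0.18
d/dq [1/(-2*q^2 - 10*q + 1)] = 2*(2*q + 5)/(2*q^2 + 10*q - 1)^2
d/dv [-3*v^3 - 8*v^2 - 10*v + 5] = -9*v^2 - 16*v - 10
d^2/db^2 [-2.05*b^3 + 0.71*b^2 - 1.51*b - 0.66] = 1.42 - 12.3*b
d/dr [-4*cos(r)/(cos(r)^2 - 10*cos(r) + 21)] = 4*(sin(r)^2 + 20)*sin(r)/((cos(r) - 7)^2*(cos(r) - 3)^2)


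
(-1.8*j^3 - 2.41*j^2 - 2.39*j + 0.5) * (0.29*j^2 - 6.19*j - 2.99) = -0.522*j^5 + 10.4431*j^4 + 19.6068*j^3 + 22.145*j^2 + 4.0511*j - 1.495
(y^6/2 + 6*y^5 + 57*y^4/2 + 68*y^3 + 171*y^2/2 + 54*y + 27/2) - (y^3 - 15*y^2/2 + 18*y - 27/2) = y^6/2 + 6*y^5 + 57*y^4/2 + 67*y^3 + 93*y^2 + 36*y + 27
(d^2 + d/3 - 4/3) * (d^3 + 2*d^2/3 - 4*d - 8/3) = d^5 + d^4 - 46*d^3/9 - 44*d^2/9 + 40*d/9 + 32/9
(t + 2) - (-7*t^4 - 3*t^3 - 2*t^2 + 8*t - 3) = 7*t^4 + 3*t^3 + 2*t^2 - 7*t + 5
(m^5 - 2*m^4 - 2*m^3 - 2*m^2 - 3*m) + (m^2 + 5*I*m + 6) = m^5 - 2*m^4 - 2*m^3 - m^2 - 3*m + 5*I*m + 6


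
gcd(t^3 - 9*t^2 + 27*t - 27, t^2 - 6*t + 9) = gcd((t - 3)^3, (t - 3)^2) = t^2 - 6*t + 9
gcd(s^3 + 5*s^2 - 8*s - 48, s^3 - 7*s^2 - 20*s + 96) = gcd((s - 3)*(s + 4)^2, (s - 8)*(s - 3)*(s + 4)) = s^2 + s - 12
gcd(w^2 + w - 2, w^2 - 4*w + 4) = 1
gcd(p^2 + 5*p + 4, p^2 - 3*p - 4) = p + 1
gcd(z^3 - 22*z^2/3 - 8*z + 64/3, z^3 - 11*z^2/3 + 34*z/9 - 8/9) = z - 4/3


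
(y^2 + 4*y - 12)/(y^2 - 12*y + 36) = (y^2 + 4*y - 12)/(y^2 - 12*y + 36)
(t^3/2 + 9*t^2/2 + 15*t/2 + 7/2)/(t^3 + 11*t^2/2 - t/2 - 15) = (t^3 + 9*t^2 + 15*t + 7)/(2*t^3 + 11*t^2 - t - 30)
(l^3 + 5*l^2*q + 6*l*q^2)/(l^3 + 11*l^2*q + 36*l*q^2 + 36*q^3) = l/(l + 6*q)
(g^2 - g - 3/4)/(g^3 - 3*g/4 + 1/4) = (4*g^2 - 4*g - 3)/(4*g^3 - 3*g + 1)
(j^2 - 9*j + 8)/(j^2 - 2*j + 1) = (j - 8)/(j - 1)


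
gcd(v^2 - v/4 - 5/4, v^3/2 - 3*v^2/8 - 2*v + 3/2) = 1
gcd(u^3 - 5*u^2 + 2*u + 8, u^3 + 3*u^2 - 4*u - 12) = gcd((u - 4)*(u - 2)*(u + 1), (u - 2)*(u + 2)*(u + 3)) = u - 2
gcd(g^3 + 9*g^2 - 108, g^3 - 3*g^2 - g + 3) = g - 3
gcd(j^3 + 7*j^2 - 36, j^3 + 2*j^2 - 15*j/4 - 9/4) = j + 3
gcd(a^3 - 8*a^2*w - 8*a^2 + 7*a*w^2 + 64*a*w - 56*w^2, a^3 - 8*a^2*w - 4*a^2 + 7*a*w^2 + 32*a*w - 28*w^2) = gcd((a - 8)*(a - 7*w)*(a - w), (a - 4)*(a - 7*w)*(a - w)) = a^2 - 8*a*w + 7*w^2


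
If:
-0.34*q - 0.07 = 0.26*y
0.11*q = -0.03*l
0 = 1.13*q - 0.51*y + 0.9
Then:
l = 2.12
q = -0.58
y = 0.49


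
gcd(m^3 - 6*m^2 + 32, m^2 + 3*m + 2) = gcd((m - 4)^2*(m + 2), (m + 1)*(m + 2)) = m + 2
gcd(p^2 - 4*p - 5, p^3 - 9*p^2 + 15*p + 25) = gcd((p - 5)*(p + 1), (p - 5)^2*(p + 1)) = p^2 - 4*p - 5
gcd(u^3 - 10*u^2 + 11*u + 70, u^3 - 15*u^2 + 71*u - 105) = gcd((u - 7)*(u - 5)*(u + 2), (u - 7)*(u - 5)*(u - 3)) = u^2 - 12*u + 35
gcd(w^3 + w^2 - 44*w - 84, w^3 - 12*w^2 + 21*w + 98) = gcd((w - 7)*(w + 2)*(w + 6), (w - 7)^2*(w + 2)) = w^2 - 5*w - 14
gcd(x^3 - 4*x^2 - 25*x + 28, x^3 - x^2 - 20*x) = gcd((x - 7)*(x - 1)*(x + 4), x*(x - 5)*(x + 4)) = x + 4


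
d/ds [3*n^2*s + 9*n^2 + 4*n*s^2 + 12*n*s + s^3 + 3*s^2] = 3*n^2 + 8*n*s + 12*n + 3*s^2 + 6*s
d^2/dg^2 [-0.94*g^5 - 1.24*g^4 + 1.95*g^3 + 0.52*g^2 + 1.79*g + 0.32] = -18.8*g^3 - 14.88*g^2 + 11.7*g + 1.04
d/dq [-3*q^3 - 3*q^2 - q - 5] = -9*q^2 - 6*q - 1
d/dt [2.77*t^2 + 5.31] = 5.54*t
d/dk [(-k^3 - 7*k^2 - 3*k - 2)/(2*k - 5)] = (-4*k^3 + k^2 + 70*k + 19)/(4*k^2 - 20*k + 25)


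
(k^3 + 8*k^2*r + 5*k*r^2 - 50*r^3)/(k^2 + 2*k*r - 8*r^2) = (k^2 + 10*k*r + 25*r^2)/(k + 4*r)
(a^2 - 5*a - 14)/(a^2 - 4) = (a - 7)/(a - 2)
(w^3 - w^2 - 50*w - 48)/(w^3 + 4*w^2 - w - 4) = (w^2 - 2*w - 48)/(w^2 + 3*w - 4)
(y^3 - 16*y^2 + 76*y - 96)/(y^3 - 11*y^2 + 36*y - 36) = (y - 8)/(y - 3)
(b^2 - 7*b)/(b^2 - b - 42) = b/(b + 6)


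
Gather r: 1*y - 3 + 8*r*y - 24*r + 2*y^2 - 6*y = r*(8*y - 24) + 2*y^2 - 5*y - 3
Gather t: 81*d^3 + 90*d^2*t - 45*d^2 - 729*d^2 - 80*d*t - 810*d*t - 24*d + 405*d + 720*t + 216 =81*d^3 - 774*d^2 + 381*d + t*(90*d^2 - 890*d + 720) + 216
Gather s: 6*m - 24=6*m - 24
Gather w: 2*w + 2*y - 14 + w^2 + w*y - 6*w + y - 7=w^2 + w*(y - 4) + 3*y - 21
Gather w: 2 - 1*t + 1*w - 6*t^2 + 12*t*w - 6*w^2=-6*t^2 - t - 6*w^2 + w*(12*t + 1) + 2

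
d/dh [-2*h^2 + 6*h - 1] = 6 - 4*h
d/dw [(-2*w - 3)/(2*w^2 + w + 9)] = (-4*w^2 - 2*w + (2*w + 3)*(4*w + 1) - 18)/(2*w^2 + w + 9)^2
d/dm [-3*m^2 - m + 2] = -6*m - 1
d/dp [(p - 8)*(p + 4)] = 2*p - 4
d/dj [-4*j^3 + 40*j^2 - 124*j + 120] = -12*j^2 + 80*j - 124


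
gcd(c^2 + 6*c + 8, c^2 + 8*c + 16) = c + 4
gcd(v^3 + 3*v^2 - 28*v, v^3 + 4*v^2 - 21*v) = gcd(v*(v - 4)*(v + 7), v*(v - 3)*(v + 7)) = v^2 + 7*v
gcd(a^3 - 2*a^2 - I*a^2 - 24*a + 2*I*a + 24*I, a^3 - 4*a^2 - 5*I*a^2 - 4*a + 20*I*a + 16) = a - I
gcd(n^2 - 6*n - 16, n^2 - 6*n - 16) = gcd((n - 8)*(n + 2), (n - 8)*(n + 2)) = n^2 - 6*n - 16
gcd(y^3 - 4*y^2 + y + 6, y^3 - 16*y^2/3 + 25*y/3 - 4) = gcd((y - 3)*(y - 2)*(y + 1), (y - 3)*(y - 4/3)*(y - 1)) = y - 3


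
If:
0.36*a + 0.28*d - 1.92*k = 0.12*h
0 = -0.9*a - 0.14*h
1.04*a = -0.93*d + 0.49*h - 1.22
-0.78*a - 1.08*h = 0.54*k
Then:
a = -0.02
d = -1.24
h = 0.11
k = -0.19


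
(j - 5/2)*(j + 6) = j^2 + 7*j/2 - 15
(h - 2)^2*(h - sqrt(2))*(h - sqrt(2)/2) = h^4 - 4*h^3 - 3*sqrt(2)*h^3/2 + 5*h^2 + 6*sqrt(2)*h^2 - 6*sqrt(2)*h - 4*h + 4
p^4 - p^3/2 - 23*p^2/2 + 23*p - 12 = (p - 2)*(p - 3/2)*(p - 1)*(p + 4)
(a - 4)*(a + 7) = a^2 + 3*a - 28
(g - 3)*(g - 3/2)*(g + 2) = g^3 - 5*g^2/2 - 9*g/2 + 9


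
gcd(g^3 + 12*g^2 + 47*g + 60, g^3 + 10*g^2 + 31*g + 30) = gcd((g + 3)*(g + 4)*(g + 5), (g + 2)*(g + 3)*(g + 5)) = g^2 + 8*g + 15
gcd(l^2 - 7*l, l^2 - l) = l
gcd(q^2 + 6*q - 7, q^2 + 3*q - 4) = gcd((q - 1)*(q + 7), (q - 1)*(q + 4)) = q - 1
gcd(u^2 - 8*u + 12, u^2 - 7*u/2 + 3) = u - 2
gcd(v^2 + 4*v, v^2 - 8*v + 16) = 1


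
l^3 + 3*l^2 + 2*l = l*(l + 1)*(l + 2)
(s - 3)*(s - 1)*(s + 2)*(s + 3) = s^4 + s^3 - 11*s^2 - 9*s + 18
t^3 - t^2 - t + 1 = (t - 1)^2*(t + 1)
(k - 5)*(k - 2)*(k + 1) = k^3 - 6*k^2 + 3*k + 10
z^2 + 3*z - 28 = (z - 4)*(z + 7)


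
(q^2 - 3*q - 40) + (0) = q^2 - 3*q - 40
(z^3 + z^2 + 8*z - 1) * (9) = 9*z^3 + 9*z^2 + 72*z - 9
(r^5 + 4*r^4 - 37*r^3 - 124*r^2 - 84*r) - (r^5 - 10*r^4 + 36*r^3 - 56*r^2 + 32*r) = 14*r^4 - 73*r^3 - 68*r^2 - 116*r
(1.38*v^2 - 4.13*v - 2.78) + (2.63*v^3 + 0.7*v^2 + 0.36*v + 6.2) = 2.63*v^3 + 2.08*v^2 - 3.77*v + 3.42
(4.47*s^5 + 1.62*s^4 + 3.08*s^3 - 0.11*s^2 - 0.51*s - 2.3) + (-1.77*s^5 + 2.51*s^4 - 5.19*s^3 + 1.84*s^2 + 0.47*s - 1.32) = 2.7*s^5 + 4.13*s^4 - 2.11*s^3 + 1.73*s^2 - 0.04*s - 3.62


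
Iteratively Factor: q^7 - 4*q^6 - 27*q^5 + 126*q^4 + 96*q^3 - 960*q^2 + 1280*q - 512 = (q - 4)*(q^6 - 27*q^4 + 18*q^3 + 168*q^2 - 288*q + 128) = (q - 4)^2*(q^5 + 4*q^4 - 11*q^3 - 26*q^2 + 64*q - 32) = (q - 4)^2*(q + 4)*(q^4 - 11*q^2 + 18*q - 8) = (q - 4)^2*(q - 2)*(q + 4)*(q^3 + 2*q^2 - 7*q + 4) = (q - 4)^2*(q - 2)*(q - 1)*(q + 4)*(q^2 + 3*q - 4) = (q - 4)^2*(q - 2)*(q - 1)*(q + 4)^2*(q - 1)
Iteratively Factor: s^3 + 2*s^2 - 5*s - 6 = (s - 2)*(s^2 + 4*s + 3) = (s - 2)*(s + 1)*(s + 3)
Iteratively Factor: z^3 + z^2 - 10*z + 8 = (z - 2)*(z^2 + 3*z - 4) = (z - 2)*(z + 4)*(z - 1)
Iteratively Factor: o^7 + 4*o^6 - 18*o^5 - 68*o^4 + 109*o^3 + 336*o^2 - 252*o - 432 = (o - 2)*(o^6 + 6*o^5 - 6*o^4 - 80*o^3 - 51*o^2 + 234*o + 216) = (o - 2)*(o + 1)*(o^5 + 5*o^4 - 11*o^3 - 69*o^2 + 18*o + 216) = (o - 2)*(o + 1)*(o + 3)*(o^4 + 2*o^3 - 17*o^2 - 18*o + 72) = (o - 2)*(o + 1)*(o + 3)*(o + 4)*(o^3 - 2*o^2 - 9*o + 18) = (o - 3)*(o - 2)*(o + 1)*(o + 3)*(o + 4)*(o^2 + o - 6) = (o - 3)*(o - 2)*(o + 1)*(o + 3)^2*(o + 4)*(o - 2)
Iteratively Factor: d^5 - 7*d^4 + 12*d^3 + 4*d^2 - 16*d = (d + 1)*(d^4 - 8*d^3 + 20*d^2 - 16*d) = (d - 2)*(d + 1)*(d^3 - 6*d^2 + 8*d) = (d - 4)*(d - 2)*(d + 1)*(d^2 - 2*d) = (d - 4)*(d - 2)^2*(d + 1)*(d)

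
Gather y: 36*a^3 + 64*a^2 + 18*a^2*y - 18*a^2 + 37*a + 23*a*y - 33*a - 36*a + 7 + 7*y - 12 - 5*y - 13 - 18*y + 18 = 36*a^3 + 46*a^2 - 32*a + y*(18*a^2 + 23*a - 16)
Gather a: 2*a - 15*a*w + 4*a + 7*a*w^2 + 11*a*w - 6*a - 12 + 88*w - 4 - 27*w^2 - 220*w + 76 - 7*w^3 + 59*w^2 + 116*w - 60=a*(7*w^2 - 4*w) - 7*w^3 + 32*w^2 - 16*w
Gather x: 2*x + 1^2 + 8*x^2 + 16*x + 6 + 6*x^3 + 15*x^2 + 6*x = 6*x^3 + 23*x^2 + 24*x + 7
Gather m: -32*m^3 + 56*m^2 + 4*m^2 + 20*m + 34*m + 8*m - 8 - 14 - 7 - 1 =-32*m^3 + 60*m^2 + 62*m - 30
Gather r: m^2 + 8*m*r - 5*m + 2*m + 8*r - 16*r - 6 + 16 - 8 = m^2 - 3*m + r*(8*m - 8) + 2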